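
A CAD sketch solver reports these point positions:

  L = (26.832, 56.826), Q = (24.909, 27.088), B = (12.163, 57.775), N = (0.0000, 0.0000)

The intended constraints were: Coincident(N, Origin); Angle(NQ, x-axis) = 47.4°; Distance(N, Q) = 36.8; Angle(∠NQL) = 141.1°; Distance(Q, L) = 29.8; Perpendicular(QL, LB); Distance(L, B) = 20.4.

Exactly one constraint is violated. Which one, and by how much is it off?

Distance(L, B) = 20.4 — off by 5.70.

N = (0.00, 0.00) ✓; NQ at 47.40° ✓; |NQ| = 36.80 ✓; ∠NQL = 141.1° ✓; |QL| = 29.80 ✓; ∠(QL, LB) = 90.00° ✓; |LB| = 14.70 ✗.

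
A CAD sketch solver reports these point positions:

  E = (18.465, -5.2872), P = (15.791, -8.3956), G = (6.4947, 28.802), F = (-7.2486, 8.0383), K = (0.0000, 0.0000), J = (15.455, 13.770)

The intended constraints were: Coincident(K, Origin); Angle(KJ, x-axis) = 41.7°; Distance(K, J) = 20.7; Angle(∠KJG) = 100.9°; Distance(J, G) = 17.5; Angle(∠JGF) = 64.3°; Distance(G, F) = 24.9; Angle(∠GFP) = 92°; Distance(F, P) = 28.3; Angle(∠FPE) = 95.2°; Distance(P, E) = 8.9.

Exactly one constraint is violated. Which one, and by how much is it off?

Distance(P, E) = 8.9 — off by 4.80.

K = (0.00, 0.00) ✓; KJ at 41.70° ✓; |KJ| = 20.70 ✓; ∠KJG = 100.9° ✓; |JG| = 17.50 ✓; ∠JGF = 64.30° ✓; |GF| = 24.90 ✓; ∠GFP = 92.00° ✓; |FP| = 28.30 ✓; ∠FPE = 95.20° ✓; |PE| = 4.100 ✗.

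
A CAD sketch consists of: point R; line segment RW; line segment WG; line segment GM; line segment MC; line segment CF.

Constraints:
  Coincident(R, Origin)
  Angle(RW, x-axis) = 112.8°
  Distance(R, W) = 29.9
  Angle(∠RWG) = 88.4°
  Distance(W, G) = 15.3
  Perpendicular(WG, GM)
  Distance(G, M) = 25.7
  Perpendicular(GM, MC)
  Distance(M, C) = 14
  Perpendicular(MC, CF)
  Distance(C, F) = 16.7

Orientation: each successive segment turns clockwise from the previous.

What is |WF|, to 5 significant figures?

9.0934

R is at the origin; RW runs at 112.8° with length 29.9, so W = (-11.587, 27.564). ∠RWG = 88.4° gives WG at 21.200° from the x-axis; with |WG| = 15.3, G = (2.6778, 33.097). WG ⟂ GM, so GM runs at -68.800°; with |GM| = 25.7, M = (11.972, 9.1358). The perpendicularity gives MC at right angles to GM, so MC runs at -158.80°; with |MC| = 14.0, C = (-1.0809, 4.0731). MC is perpendicular to CF, so CF runs at 111.20°; with |CF| = 16.7, F = (-7.1201, 19.643). Then |WF| = |F − W| = 9.0934.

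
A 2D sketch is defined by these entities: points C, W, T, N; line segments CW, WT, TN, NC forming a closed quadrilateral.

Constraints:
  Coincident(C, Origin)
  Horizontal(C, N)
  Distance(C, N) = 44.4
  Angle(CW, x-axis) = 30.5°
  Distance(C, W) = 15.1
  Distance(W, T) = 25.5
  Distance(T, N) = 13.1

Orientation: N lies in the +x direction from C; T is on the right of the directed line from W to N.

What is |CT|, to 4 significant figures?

34.39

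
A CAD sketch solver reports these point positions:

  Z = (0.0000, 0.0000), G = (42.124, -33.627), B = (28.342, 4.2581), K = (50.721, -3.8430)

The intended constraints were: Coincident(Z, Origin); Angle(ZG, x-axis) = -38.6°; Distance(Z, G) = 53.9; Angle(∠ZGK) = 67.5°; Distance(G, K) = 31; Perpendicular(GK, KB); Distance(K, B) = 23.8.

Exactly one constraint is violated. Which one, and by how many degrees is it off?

Perpendicular(GK, KB) — off by 3.80°.

Z = (0.00, 0.00) ✓; ZG at -38.60° ✓; |ZG| = 53.90 ✓; ∠ZGK = 67.50° ✓; |GK| = 31.00 ✓; ∠(GK, KB) = 86.20° ✗; |KB| = 23.80 ✓.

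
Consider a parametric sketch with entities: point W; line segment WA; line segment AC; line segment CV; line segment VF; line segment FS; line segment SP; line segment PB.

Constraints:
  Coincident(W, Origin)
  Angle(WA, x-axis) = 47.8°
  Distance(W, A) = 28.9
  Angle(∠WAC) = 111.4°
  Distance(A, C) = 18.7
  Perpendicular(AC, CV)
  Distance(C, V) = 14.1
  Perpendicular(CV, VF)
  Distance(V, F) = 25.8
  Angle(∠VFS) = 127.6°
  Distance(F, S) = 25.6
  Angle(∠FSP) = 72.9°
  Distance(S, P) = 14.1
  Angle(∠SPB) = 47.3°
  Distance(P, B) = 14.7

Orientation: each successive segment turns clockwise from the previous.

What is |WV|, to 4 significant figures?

31.93

W is at the origin; WA runs at 47.8° with length 28.9, so A = (19.41, 21.41). ∠WAC = 111.4° gives AC at -20.80° from the x-axis; with |AC| = 18.7, C = (36.89, 14.77). The perpendicularity gives CV at right angles to AC, so CV runs at -110.8°; with |CV| = 14.1, V = (31.89, 1.588). Then |WV| = |V − W| = 31.93.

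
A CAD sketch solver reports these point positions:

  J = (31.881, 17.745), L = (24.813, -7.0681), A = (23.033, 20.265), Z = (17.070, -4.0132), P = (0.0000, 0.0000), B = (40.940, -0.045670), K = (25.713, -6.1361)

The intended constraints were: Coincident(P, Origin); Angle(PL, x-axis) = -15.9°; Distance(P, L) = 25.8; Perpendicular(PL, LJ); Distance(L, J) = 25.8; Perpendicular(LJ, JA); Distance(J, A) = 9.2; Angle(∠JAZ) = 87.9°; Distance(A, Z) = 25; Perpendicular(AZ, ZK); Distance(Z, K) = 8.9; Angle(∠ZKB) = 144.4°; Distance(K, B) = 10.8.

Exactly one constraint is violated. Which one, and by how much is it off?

Distance(K, B) = 10.8 — off by 5.60.

P = (0.00, 0.00) ✓; PL at -15.90° ✓; |PL| = 25.80 ✓; ∠(PL, LJ) = 90.00° ✓; |LJ| = 25.80 ✓; ∠(LJ, JA) = 90.00° ✓; |JA| = 9.200 ✓; ∠JAZ = 87.90° ✓; |AZ| = 25.00 ✓; ∠(AZ, ZK) = 90.00° ✓; |ZK| = 8.900 ✓; ∠ZKB = 144.4° ✓; |KB| = 16.40 ✗.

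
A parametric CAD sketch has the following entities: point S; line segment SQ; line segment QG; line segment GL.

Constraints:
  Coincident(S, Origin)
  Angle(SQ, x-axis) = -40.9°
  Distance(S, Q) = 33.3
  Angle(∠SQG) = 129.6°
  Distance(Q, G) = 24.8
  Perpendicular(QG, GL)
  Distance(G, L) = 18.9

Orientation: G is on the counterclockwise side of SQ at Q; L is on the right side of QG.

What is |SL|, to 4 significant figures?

64.06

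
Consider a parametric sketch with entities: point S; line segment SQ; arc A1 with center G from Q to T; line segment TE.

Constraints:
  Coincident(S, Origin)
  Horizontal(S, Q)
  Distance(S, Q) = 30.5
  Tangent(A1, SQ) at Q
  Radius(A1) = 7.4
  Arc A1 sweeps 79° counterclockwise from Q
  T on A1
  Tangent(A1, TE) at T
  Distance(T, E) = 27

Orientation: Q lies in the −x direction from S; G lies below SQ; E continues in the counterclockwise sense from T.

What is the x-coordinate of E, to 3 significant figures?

-42.9

S is at the origin; S and Q share the same y with |SQ| = 30.5 and Q on the −x side, so Q = (-30.5, 0.00). The tangent condition forces GQ to be normal to SQ, so G = Q + (0, -7.4) = (-30.5, -7.40). On A1, Q sits at bearing 90° from G; a 79° counterclockwise sweep puts T at bearing 169°, so T = G + 7.4·(cos 169°, sin 169°) = (-37.8, -5.99). Since A1 is tangent to TE there, GT ⟂ TE, so TE runs along (−sin 169°, cos 169°); with |TE| = 27.0, E = (-42.9, -32.5). So E.x = -42.9.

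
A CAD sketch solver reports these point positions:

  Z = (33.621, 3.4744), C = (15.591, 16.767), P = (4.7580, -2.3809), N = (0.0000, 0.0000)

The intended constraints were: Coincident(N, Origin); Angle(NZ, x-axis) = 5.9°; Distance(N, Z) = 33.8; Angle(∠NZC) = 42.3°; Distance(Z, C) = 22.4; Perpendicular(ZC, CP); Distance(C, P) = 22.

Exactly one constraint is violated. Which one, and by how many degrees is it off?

Perpendicular(ZC, CP) — off by 6.90°.

N = (0.00, 0.00) ✓; NZ at 5.900° ✓; |NZ| = 33.80 ✓; ∠NZC = 42.30° ✓; |ZC| = 22.40 ✓; ∠(ZC, CP) = 96.90° ✗; |CP| = 22.00 ✓.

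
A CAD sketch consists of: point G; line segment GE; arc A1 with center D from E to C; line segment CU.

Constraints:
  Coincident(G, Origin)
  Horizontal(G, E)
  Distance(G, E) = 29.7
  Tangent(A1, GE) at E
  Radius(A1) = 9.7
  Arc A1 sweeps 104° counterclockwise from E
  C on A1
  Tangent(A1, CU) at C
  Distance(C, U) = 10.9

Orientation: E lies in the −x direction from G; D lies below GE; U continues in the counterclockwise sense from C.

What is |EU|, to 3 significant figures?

23.6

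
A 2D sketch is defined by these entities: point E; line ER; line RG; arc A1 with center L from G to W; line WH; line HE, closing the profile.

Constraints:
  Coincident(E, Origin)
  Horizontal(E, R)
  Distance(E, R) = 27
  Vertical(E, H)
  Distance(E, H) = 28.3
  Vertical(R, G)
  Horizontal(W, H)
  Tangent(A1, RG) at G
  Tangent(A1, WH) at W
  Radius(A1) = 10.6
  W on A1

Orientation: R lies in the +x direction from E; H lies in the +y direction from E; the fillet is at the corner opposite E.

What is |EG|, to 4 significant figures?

32.28

The virtual corner opposite E is at (27.00, 28.30). Since A1 is tangent to RG there, LG ⟂ RG and since A1 is tangent to WH there, LW ⟂ WH, with radius 10.6, so the center L sits 10.6 in from both sides at L = (16.40, 17.70). That places the tangent points at G = (27.00, 17.70) on RG and W = (16.40, 28.30) on WH. Then |EG| = |G − E| = 32.28.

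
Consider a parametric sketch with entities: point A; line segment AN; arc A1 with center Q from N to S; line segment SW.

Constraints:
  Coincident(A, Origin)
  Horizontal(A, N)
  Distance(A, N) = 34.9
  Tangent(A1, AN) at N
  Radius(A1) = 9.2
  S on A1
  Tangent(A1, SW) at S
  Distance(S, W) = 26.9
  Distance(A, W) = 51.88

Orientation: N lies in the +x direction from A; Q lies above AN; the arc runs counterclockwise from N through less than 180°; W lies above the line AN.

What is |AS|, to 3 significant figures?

45.3

A is at the origin; A and N share the same y with |AN| = 34.9 and N on the +x side, so N = (34.9, 0.00). The tangent condition forces QN to be normal to AN, so Q = N + (0, 9.2) = (34.9, 9.20). Since QS ⟂ SW (tangency), |QW| = √(9.2² + 26.9²) = 28.4 regardless of where S sits on A1. So W lies on both circle(A, 51.88) and circle(Q, 28.4); the above-AN intersection is W = (35.7, 37.6). S is the foot of the tangent from W: S = (43.7, 11.9).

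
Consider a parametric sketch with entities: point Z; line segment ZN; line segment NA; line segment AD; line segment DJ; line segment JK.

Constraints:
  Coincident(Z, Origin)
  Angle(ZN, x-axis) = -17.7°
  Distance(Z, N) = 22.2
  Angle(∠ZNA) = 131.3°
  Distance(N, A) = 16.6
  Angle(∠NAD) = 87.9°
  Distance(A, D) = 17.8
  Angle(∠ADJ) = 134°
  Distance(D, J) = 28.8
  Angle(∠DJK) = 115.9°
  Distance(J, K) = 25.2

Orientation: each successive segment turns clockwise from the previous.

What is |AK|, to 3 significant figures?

53.1

Z is at the origin; ZN runs at -17.7° with length 22.2, so N = (21.1, -6.75). ∠ZNA = 131.3° gives NA at -66.4° from the x-axis; with |NA| = 16.6, A = (27.8, -22.0). ∠NAD = 87.9° gives AD at -158° from the x-axis; with |AD| = 17.8, D = (11.2, -28.5). ∠ADJ = 134.0° gives DJ at 156° from the x-axis; with |DJ| = 28.8, J = (-15.0, -16.5). ∠DJK = 115.9° gives JK at 91.4° from the x-axis; with |JK| = 25.2, K = (-15.6, 8.65). Then |AK| = |K − A| = 53.1.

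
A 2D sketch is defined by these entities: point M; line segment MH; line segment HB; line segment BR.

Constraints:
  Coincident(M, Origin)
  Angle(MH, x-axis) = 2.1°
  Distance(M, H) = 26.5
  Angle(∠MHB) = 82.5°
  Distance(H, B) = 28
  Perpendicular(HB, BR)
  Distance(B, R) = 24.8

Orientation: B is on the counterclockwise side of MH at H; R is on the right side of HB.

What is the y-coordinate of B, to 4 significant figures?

28.58

M is at the origin; MH runs at 2.1° with length 26.5, so H = 26.5·(cos 2.1°, sin 2.1°) = (26.48, 0.9711). ∠MHB = 82.5°, so HB runs at 2.1° + (180° − 82.5°) = 99.60° from the x-axis; with |HB| = 28.0, B = H + 28.0·(cos 99.60°, sin 99.60°) = (21.81, 28.58). So B.y = 28.58.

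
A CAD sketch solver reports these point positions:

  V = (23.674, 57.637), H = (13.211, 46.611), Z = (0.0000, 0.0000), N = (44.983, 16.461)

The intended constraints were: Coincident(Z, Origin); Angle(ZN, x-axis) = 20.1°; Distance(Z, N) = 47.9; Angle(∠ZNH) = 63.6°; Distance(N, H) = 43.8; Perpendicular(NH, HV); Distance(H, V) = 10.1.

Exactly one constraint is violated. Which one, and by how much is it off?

Distance(H, V) = 10.1 — off by 5.10.

Z = (0.00, 0.00) ✓; ZN at 20.10° ✓; |ZN| = 47.90 ✓; ∠ZNH = 63.60° ✓; |NH| = 43.80 ✓; ∠(NH, HV) = 90.00° ✓; |HV| = 15.20 ✗.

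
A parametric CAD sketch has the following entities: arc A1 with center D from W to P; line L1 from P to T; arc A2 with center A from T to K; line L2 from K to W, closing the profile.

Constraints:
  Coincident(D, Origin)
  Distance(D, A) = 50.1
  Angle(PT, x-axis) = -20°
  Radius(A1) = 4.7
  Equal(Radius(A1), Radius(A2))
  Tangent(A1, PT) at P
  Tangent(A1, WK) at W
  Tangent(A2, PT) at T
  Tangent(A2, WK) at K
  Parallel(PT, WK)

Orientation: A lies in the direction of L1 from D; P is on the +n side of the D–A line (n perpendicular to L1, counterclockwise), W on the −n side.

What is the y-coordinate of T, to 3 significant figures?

-12.7

Tangency of A1 to both parallel lines with radius 4.7 puts P and W at D ± 4.7·n: P = (1.61, 4.42), W = (-1.61, -4.42). Equal radii place T and K the same way about A: T = A + 4.7·n = (48.7, -12.7), K = A − 4.7·n = (45.5, -21.6). So T.y = -12.7.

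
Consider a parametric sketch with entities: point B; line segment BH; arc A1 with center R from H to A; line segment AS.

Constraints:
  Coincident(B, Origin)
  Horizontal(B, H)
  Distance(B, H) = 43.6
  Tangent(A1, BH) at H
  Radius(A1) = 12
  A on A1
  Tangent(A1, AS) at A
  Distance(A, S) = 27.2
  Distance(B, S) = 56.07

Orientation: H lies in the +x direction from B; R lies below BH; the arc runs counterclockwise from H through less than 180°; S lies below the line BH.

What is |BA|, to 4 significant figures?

35.13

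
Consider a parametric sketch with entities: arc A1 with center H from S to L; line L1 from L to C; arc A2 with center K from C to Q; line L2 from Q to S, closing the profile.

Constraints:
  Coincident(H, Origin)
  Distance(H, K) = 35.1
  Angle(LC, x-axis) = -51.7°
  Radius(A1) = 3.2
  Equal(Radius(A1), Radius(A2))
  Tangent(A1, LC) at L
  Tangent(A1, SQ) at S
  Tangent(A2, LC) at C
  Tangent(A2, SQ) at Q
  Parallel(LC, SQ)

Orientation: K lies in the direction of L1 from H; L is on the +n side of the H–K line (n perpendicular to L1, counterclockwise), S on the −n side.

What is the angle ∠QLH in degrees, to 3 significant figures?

79.7°

The slot axis is L1's direction at -51.7°, so u = (cos -51.7°, sin -51.7°) = (0.620, -0.785) and n = (−sin -51.7°, cos -51.7°) = (0.785, 0.620). H is at the origin and K lies 35.1 along u from H, so K = 35.1·u = (21.8, -27.5). Tangency of A1 to both parallel lines with radius 3.2 puts L and S at H ± 3.2·n: L = (2.51, 1.98), S = (-2.51, -1.98). Equal radii place C and Q the same way about K: C = K + 3.2·n = (24.3, -25.6), Q = K − 3.2·n = (19.2, -29.5). Then cos ∠QLH = LQ·LH / (|LQ||LH|), giving 79.7°.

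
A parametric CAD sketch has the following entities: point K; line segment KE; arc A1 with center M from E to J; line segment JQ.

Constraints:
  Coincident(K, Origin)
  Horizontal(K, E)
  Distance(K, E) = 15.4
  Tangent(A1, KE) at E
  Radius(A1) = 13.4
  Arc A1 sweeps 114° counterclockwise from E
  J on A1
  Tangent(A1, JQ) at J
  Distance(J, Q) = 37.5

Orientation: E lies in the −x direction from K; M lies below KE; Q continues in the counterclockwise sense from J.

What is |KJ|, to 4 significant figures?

33.46

K is at the origin; KE is horizontal with |KE| = 15.4 and E on the −x side, so E = (-15.40, 0.000). Since A1 is tangent to KE there, ME ⟂ KE, so M = E + (0, -13.4) = (-15.40, -13.40). On A1, E sits at bearing 90° from M; a 114° counterclockwise sweep puts J at bearing 204°, so J = M + 13.4·(cos 204°, sin 204°) = (-27.64, -18.85). Then |KJ| = |J − K| = 33.46.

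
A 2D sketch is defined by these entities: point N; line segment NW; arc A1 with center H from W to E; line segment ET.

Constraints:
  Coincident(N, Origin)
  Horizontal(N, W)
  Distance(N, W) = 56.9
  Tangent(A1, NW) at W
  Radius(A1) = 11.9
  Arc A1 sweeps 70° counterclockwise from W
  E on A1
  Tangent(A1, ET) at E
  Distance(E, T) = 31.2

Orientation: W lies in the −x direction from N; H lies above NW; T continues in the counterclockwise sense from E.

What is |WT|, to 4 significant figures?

43.10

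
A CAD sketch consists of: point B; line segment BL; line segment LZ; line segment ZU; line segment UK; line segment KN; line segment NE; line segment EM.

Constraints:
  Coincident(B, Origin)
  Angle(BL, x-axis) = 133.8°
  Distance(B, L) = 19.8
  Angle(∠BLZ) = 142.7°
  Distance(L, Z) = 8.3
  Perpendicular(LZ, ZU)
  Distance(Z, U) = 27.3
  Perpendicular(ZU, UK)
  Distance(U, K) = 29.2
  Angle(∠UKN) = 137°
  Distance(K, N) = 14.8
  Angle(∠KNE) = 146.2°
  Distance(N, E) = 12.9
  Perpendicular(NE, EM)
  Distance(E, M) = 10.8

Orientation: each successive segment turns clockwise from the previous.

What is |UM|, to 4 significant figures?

41.04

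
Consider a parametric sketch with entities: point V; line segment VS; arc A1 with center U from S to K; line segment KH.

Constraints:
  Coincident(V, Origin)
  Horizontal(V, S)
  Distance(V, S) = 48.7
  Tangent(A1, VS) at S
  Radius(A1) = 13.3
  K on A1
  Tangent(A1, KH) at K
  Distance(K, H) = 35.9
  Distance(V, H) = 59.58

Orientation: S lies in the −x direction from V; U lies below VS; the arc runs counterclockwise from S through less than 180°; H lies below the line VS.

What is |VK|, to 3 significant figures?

62.6

V is at the origin; V and S share the same y with |VS| = 48.7 and S on the −x side, so S = (-48.7, 0.00). The tangent condition forces US to be normal to VS, so U = S + (0, -13.3) = (-48.7, -13.3). Since UK ⟂ KH (tangency), |UH| = √(13.3² + 35.9²) = 38.3 regardless of where K sits on A1. So H lies on both circle(V, 59.58) and circle(U, 38.3); the below-VS intersection is H = (-34.2, -48.8). K is the foot of the tangent from H: K = (-58.5, -22.3).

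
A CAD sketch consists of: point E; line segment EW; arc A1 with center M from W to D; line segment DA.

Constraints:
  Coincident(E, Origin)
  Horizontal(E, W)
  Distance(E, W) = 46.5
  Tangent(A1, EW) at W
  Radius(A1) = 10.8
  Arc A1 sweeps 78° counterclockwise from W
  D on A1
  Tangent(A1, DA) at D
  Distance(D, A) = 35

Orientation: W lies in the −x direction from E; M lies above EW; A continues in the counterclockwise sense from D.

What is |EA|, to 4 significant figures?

51.50

E is at the origin; E and W share the same y with |EW| = 46.5 and W on the −x side, so W = (-46.50, 0.000). Tangency of A1 to EW means the radius MW is perpendicular to EW, so M = W + (0, 10.8) = (-46.50, 10.80). On A1, W sits at bearing -90° from M; a 78° counterclockwise sweep puts D at bearing -12°, so D = M + 10.8·(cos -12°, sin -12°) = (-35.94, 8.555). Since A1 is tangent to DA there, MD ⟂ DA, so DA runs along (−sin -12°, cos -12°); with |DA| = 35.0, A = (-28.66, 42.79). Then |EA| = |A − E| = 51.50.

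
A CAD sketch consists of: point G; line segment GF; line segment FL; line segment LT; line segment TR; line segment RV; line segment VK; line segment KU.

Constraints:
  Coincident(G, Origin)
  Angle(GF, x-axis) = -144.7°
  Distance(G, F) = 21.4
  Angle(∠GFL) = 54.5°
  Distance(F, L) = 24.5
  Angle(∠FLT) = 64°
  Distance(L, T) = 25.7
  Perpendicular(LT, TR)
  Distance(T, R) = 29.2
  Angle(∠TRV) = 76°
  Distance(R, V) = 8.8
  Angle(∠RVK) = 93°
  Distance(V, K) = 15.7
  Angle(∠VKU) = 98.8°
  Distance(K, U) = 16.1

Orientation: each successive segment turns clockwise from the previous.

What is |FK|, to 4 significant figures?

14.00

G is at the origin; GF runs at -144.7° with length 21.4, so F = (-17.47, -12.37). ∠GFL = 54.5° gives FL at 89.80° from the x-axis; with |FL| = 24.5, L = (-17.38, 12.13). ∠FLT = 64.0° gives LT at -26.20° from the x-axis; with |LT| = 25.7, T = (5.680, 0.7870). LT ⟂ TR, so TR runs at -116.2°; with |TR| = 29.2, R = (-7.212, -25.41). ∠TRV = 76.0° gives RV at 139.8° from the x-axis; with |RV| = 8.8, V = (-13.93, -19.73). ∠RVK = 93.0° gives VK at 52.80° from the x-axis; with |VK| = 15.7, K = (-4.441, -7.227). Then |FK| = |K − F| = 14.00.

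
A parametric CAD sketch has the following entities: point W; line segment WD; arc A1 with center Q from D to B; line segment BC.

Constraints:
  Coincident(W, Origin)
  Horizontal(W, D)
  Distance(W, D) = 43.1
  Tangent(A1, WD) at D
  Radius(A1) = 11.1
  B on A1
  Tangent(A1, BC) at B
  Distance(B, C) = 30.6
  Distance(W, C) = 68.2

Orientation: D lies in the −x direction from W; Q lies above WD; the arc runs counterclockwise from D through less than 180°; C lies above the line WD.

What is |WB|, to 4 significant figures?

38.98

W is at the origin; WD is horizontal with |WD| = 43.1 and D on the −x side, so D = (-43.10, 0.000). A1 meets WD tangentially, so QD is at right angles to WD, so Q = D + (0, 11.1) = (-43.10, 11.10). Since QB ⟂ BC (tangency), |QC| = √(11.1² + 30.6²) = 32.55 regardless of where B sits on A1. So C lies on both circle(W, 68.2) and circle(Q, 32.55); the above-WD intersection is C = (-53.88, 41.82). B is the foot of the tangent from C: B = (-34.51, 18.13).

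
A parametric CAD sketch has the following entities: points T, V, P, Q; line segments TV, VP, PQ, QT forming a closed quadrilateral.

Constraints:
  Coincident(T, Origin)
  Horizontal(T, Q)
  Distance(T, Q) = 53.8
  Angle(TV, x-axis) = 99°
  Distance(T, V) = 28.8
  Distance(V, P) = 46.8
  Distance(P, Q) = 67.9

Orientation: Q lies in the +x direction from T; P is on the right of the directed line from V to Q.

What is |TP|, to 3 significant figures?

21.3

T is at the origin; T and Q share the same y with |TQ| = 53.8 and Q in +x, so Q = (53.8, 0). TV runs at 99.0° with |TV| = 28.8, so V = (-4.51, 28.4). P is determined by |VP| = 46.8 and |PQ| = 67.9 together: it lies at the intersection of circle(V, 46.8) and circle(Q, 67.9). With |VQ| = 64.9, the foot of the radical line on VQ is 13.8 from V and the perpendicular offset is √(46.8² − 13.8²) = 44.7. Taking the right-of-VQ solution: P = (-11.7, -17.8).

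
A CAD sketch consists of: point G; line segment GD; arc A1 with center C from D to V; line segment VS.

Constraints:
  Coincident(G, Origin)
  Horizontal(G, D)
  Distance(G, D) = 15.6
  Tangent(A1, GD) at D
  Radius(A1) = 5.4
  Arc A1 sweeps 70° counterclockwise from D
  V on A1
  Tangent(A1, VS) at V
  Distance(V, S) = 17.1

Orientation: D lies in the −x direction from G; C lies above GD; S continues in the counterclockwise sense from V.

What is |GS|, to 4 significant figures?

20.17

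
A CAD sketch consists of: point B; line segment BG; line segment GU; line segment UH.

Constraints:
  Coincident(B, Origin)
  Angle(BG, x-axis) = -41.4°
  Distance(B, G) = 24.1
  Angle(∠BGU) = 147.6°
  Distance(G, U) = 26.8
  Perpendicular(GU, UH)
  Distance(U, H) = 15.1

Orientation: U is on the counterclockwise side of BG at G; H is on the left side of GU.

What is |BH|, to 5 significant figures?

47.199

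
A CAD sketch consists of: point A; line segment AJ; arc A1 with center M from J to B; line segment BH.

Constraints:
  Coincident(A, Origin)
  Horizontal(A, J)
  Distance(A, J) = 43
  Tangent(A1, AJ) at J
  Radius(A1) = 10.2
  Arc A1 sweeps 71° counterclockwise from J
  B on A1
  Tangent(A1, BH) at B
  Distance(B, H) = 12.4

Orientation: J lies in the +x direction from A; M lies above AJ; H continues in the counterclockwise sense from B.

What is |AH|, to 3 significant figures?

59.7

On A1, J sits at bearing -90° from M; a 71° counterclockwise sweep puts B at bearing -19°, so B = M + 10.2·(cos -19°, sin -19°) = (52.6, 6.88). A1 meets BH tangentially, so MB is at right angles to BH, so BH runs along (−sin -19°, cos -19°); with |BH| = 12.4, H = (56.7, 18.6). Then |AH| = |H − A| = 59.7.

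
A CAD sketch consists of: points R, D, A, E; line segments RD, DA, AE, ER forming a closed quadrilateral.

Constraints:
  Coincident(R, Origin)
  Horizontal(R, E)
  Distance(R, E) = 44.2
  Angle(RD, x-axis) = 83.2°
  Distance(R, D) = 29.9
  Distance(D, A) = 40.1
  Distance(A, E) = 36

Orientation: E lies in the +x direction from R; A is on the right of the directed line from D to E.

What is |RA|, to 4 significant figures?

13.83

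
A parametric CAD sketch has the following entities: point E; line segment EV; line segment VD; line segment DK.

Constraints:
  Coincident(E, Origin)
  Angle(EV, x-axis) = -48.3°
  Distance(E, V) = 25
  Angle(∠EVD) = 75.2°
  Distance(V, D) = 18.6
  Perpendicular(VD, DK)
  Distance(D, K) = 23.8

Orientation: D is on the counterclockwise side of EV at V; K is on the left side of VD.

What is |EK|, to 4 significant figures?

12.22

∠EVD = 75.2°, so VD runs at -48.3° + (180° − 75.2°) = 56.50° from the x-axis; with |VD| = 18.6, D = V + 18.6·(cos 56.50°, sin 56.50°) = (26.90, -3.156). The perpendicularity gives DK at right angles to VD; with |DK| = 23.8 on the left of VD, K = D + 23.8·(-0.8339, 0.5519) = (7.050, 9.980). Then |EK| = |K − E| = 12.22.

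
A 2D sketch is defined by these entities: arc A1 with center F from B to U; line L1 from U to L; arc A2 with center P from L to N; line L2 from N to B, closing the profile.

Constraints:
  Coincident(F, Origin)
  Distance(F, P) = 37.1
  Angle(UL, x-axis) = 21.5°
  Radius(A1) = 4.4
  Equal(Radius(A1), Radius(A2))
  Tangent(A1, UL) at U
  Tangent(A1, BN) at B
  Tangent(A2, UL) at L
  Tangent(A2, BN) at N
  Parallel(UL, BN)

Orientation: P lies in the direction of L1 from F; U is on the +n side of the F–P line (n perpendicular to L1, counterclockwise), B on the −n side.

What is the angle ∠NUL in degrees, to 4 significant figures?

13.34°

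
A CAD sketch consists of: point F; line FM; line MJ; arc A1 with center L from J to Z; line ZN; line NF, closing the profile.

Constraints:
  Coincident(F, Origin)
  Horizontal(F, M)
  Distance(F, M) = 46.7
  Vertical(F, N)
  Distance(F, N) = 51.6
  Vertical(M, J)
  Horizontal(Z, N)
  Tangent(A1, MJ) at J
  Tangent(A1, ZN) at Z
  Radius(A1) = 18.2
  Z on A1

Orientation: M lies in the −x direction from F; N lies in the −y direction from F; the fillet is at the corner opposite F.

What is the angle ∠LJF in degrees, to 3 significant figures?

35.6°

F is at the origin; F and M share the same y with |FM| = 46.7 and M on the −x side, so M = (-46.7, 0.00). FN is vertical with |FN| = 51.6 and N on the −y side, so N = (0.00, -51.6). The virtual corner opposite F is at (-46.7, -51.6). The tangent condition forces LJ to be normal to MJ and since A1 is tangent to ZN there, LZ ⟂ ZN, with radius 18.2, so the center L sits 18.2 in from both sides at L = (-28.5, -33.4). That places the tangent points at J = (-46.7, -33.4) on MJ and Z = (-28.5, -51.6) on ZN. Then cos ∠LJF = JL·JF / (|JL||JF|), giving 35.6°.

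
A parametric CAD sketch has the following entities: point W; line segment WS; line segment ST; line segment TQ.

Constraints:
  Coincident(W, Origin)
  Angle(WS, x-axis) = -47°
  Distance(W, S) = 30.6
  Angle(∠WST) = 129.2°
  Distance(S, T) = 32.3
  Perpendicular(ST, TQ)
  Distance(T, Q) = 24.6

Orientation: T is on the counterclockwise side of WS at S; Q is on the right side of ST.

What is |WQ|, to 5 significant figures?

70.717

W is at the origin; WS runs at -47.0° with length 30.6, so S = 30.6·(cos -47.0°, sin -47.0°) = (20.869, -22.379). ∠WST = 129.2°, so ST runs at -47.0° + (180° − 129.2°) = 3.8000° from the x-axis; with |ST| = 32.3, T = S + 32.3·(cos 3.8000°, sin 3.8000°) = (53.098, -20.239). ST is perpendicular to TQ; with |TQ| = 24.6 on the right of ST, Q = T + 24.6·(0.066274, -0.99780) = (54.728, -44.785). Then |WQ| = |Q − W| = 70.717.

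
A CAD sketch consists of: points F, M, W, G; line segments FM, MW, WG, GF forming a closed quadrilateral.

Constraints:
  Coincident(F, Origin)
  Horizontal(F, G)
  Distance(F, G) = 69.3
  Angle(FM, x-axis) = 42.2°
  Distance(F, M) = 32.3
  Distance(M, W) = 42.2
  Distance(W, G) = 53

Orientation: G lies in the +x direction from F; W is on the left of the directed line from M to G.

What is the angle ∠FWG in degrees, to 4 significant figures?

63.24°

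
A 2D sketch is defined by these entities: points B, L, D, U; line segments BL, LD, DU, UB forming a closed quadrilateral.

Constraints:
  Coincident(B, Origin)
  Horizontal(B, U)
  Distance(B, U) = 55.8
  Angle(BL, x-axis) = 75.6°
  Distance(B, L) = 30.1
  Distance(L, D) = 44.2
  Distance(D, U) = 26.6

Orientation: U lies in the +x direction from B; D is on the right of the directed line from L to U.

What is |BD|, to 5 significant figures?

31.765

B is at the origin; B and U share the same y with |BU| = 55.8 and U in +x, so U = (55.8, 0). BL runs at 75.6° with |BL| = 30.1, so L = (7.4856, 29.154). D is determined by |LD| = 44.2 and |DU| = 26.6 together: it lies at the intersection of circle(L, 44.2) and circle(U, 26.6). With |LU| = 56.429, the foot of the radical line on LU is 39.256 from L and the perpendicular offset is √(44.2² − 39.256²) = 20.313. Taking the right-of-LU solution: D = (30.601, -8.5194).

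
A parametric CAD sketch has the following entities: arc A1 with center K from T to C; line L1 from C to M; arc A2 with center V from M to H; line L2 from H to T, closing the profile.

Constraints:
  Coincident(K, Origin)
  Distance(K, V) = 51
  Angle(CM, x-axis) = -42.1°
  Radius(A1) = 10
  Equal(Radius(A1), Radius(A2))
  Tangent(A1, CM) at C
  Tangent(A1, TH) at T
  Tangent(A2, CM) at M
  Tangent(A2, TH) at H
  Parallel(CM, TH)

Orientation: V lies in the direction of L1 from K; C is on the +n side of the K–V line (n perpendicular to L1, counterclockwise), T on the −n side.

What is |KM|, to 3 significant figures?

52.0

The slot axis is L1's direction at -42.1°, so u = (cos -42.1°, sin -42.1°) = (0.742, -0.670) and n = (−sin -42.1°, cos -42.1°) = (0.670, 0.742). K is at the origin and V lies 51.0 along u from K, so V = 51.0·u = (37.8, -34.2). Tangency of A1 to both parallel lines with radius 10.0 puts C and T at K ± 10.0·n: C = (6.70, 7.42), T = (-6.70, -7.42). Equal radii place M and H the same way about V: M = V + 10.0·n = (44.5, -26.8), H = V − 10.0·n = (31.1, -41.6). Then |KM| = |M − K| = 52.0.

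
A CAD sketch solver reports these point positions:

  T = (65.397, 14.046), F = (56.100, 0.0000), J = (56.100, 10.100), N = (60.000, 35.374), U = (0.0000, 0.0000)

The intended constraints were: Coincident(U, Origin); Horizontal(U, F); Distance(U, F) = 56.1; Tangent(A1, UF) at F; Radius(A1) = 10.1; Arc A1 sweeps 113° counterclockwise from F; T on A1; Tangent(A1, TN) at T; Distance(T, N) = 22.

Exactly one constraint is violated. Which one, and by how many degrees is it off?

Tangent(A1, TN) at T — off by 8.80°.

U = (0.00, 0.00) ✓; U.y = 0.00, F.y = 0.00 ✓; |UF| = 56.10 ✓; ∠(JF, FU) = 90.00° ✓; |JF| = 10.10 ✓; bearing(J→T) − bearing(J→F) = 113.0° ✓; |JT| = 10.10 ✓; ∠(JT, TN) = 98.80° ✗; |TN| = 22.00 ✓.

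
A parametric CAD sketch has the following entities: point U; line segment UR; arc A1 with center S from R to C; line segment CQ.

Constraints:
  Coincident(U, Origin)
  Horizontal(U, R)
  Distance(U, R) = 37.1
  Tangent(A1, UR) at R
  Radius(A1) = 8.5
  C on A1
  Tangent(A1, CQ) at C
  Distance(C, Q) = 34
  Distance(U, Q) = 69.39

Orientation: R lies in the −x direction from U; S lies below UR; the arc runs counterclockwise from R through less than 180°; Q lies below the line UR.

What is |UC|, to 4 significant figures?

44.97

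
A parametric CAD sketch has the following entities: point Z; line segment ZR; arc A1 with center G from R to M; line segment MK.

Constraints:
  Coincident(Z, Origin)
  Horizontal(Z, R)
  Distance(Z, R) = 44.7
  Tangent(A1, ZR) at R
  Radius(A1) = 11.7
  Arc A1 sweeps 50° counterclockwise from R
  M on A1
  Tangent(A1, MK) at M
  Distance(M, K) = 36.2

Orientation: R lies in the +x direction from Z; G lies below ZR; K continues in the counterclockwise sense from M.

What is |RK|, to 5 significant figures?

45.356

Z is at the origin; Z and R share the same y with |ZR| = 44.7 and R on the +x side, so R = (44.700, 0.0000). A1 meets ZR tangentially, so GR is at right angles to ZR, so G = R + (0, -11.7) = (44.700, -11.700). On A1, R sits at bearing 90° from G; a 50° counterclockwise sweep puts M at bearing 140°, so M = G + 11.7·(cos 140°, sin 140°) = (35.737, -4.1794). The tangent condition forces GM to be normal to MK, so MK runs along (−sin 140°, cos 140°); with |MK| = 36.2, K = (12.468, -31.910). Then |RK| = |K − R| = 45.356.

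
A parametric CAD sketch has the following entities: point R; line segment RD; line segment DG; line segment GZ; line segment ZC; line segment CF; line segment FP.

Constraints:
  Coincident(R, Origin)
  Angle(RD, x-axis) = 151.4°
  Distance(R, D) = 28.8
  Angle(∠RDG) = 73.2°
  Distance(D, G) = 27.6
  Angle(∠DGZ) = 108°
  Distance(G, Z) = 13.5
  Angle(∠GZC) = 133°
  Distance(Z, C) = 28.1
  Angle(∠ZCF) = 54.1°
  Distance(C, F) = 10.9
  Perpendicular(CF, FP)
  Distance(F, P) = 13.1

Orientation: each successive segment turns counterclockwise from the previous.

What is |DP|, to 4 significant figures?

33.59

R is at the origin; RD runs at 151.4° with length 28.8, so D = (-25.29, 13.79). ∠RDG = 73.2° gives DG at -101.8° from the x-axis; with |DG| = 27.6, G = (-30.93, -13.23). ∠DGZ = 108.0° gives GZ at -29.80° from the x-axis; with |GZ| = 13.5, Z = (-19.22, -19.94). ∠GZC = 133.0° gives ZC at 17.20° from the x-axis; with |ZC| = 28.1, C = (7.628, -11.63). ∠ZCF = 54.1° gives CF at 143.1° from the x-axis; with |CF| = 10.9, F = (-1.088, -5.086). The perpendicularity gives FP at right angles to CF, so FP runs at -126.9°; with |FP| = 13.1, P = (-8.954, -15.56). Then |DP| = |P − D| = 33.59.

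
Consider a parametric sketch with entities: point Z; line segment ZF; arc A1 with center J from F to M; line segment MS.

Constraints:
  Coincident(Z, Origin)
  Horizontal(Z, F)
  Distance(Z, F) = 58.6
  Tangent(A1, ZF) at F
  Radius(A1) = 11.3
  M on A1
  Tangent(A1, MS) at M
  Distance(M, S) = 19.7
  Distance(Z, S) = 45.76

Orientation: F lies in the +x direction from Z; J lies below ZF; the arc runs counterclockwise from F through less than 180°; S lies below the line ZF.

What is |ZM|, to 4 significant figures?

49.00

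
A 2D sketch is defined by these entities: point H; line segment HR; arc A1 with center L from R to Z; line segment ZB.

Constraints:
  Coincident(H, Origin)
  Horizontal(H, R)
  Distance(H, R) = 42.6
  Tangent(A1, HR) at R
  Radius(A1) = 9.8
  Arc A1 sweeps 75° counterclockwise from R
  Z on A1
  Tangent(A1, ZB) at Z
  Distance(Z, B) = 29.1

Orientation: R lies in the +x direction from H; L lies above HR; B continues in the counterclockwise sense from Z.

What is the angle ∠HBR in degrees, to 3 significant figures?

33.6°

On A1, R sits at bearing -90° from L; a 75° counterclockwise sweep puts Z at bearing -15°, so Z = L + 9.8·(cos -15°, sin -15°) = (52.1, 7.26). Tangency of A1 to ZB means the radius LZ is perpendicular to ZB, so ZB runs along (−sin -15°, cos -15°); with |ZB| = 29.1, B = (59.6, 35.4). Then cos ∠HBR = BH·BR / (|BH||BR|), giving 33.6°.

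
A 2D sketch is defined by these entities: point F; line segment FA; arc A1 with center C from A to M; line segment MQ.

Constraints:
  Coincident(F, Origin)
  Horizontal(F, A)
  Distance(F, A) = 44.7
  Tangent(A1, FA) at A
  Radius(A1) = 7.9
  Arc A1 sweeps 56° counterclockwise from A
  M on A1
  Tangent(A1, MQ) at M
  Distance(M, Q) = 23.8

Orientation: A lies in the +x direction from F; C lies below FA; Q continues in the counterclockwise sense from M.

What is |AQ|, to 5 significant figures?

30.549

F is at the origin; FA is horizontal with |FA| = 44.7 and A on the +x side, so A = (44.700, 0.0000). A1 meets FA tangentially, so CA is at right angles to FA, so C = A + (0, -7.9) = (44.700, -7.9000). On A1, A sits at bearing 90° from C; a 56° counterclockwise sweep puts M at bearing 146°, so M = C + 7.9·(cos 146°, sin 146°) = (38.151, -3.4824). A1 meets MQ tangentially, so CM is at right angles to MQ, so MQ runs along (−sin 146°, cos 146°); with |MQ| = 23.8, Q = (24.842, -23.213). Then |AQ| = |Q − A| = 30.549.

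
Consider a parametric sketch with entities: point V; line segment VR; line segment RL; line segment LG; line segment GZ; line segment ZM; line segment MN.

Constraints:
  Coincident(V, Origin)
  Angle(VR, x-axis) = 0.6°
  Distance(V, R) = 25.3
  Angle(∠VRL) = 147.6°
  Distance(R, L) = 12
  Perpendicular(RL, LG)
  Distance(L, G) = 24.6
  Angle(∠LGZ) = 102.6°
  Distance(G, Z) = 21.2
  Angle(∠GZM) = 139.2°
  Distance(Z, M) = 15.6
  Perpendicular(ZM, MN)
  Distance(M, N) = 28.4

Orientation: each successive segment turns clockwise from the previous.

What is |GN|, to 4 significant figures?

34.83

V is at the origin; VR runs at 0.6° with length 25.3, so R = (25.30, 0.2649). ∠VRL = 147.6° gives RL at -31.80° from the x-axis; with |RL| = 12.0, L = (35.50, -6.059). RL ⟂ LG, so LG runs at -121.8°; with |LG| = 24.6, G = (22.53, -26.97). ∠LGZ = 102.6° gives GZ at 160.8° from the x-axis; with |GZ| = 21.2, Z = (2.513, -19.99). ∠GZM = 139.2° gives ZM at 120.0° from the x-axis; with |ZM| = 15.6, M = (-5.287, -6.484). ZM is perpendicular to MN, so MN runs at 30.00°; with |MN| = 28.4, N = (19.31, 7.716). Then |GN| = |N − G| = 34.83.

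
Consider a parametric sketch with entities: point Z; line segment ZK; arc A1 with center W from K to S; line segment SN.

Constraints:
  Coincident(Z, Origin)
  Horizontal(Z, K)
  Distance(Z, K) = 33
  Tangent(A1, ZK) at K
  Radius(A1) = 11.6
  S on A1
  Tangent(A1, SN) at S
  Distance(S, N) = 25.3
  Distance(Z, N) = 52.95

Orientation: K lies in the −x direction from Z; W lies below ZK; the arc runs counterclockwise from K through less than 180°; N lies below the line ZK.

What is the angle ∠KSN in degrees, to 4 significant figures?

125.2°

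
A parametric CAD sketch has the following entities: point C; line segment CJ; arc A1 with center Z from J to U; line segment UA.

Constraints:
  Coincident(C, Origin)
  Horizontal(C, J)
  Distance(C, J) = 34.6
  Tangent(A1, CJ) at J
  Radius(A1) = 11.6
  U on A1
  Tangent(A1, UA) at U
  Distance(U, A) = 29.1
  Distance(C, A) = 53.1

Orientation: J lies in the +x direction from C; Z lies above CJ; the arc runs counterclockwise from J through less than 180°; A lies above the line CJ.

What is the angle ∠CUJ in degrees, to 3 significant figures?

38.0°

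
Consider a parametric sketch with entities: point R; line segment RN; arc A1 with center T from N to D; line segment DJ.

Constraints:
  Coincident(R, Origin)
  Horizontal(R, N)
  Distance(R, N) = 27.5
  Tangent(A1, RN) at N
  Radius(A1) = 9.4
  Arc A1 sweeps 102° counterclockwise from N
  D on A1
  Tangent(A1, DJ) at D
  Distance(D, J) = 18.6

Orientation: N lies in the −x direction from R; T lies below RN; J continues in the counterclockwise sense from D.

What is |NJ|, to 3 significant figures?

30.0

R is at the origin; RN is horizontal with |RN| = 27.5 and N on the −x side, so N = (-27.5, 0.00). The tangent condition forces TN to be normal to RN, so T = N + (0, -9.4) = (-27.5, -9.40). On A1, N sits at bearing 90° from T; a 102° counterclockwise sweep puts D at bearing 192°, so D = T + 9.4·(cos 192°, sin 192°) = (-36.7, -11.4). Since A1 is tangent to DJ there, TD ⟂ DJ, so DJ runs along (−sin 192°, cos 192°); with |DJ| = 18.6, J = (-32.8, -29.5). Then |NJ| = |J − N| = 30.0.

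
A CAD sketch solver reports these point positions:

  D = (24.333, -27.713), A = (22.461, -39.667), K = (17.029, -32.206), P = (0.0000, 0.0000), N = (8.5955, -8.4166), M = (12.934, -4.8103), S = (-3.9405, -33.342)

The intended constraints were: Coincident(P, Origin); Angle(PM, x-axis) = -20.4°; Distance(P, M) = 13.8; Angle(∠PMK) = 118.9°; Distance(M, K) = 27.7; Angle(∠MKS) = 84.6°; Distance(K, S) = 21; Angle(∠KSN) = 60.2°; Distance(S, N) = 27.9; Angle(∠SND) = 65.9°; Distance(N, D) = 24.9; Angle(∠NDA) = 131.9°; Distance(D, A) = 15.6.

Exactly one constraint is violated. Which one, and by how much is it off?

Distance(D, A) = 15.6 — off by 3.50.

P = (0.00, 0.00) ✓; PM at -20.40° ✓; |PM| = 13.80 ✓; ∠PMK = 118.9° ✓; |MK| = 27.70 ✓; ∠MKS = 84.60° ✓; |KS| = 21.00 ✓; ∠KSN = 60.20° ✓; |SN| = 27.90 ✓; ∠SND = 65.90° ✓; |ND| = 24.90 ✓; ∠NDA = 131.9° ✓; |DA| = 12.10 ✗.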